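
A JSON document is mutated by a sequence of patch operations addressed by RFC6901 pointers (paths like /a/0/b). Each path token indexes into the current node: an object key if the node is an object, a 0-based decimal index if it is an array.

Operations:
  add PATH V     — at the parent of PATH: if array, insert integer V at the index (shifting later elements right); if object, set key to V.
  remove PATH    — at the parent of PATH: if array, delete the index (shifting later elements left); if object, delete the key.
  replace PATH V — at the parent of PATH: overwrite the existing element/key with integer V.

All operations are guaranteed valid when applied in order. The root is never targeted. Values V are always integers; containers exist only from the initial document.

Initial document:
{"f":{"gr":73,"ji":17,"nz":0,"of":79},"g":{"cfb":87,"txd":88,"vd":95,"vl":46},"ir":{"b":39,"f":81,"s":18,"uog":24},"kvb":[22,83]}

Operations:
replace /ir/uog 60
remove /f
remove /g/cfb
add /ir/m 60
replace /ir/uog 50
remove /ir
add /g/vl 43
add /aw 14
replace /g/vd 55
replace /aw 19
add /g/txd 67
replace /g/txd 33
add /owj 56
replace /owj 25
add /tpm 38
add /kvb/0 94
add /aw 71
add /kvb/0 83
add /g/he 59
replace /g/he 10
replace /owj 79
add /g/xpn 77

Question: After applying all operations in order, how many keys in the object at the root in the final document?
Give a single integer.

Answer: 5

Derivation:
After op 1 (replace /ir/uog 60): {"f":{"gr":73,"ji":17,"nz":0,"of":79},"g":{"cfb":87,"txd":88,"vd":95,"vl":46},"ir":{"b":39,"f":81,"s":18,"uog":60},"kvb":[22,83]}
After op 2 (remove /f): {"g":{"cfb":87,"txd":88,"vd":95,"vl":46},"ir":{"b":39,"f":81,"s":18,"uog":60},"kvb":[22,83]}
After op 3 (remove /g/cfb): {"g":{"txd":88,"vd":95,"vl":46},"ir":{"b":39,"f":81,"s":18,"uog":60},"kvb":[22,83]}
After op 4 (add /ir/m 60): {"g":{"txd":88,"vd":95,"vl":46},"ir":{"b":39,"f":81,"m":60,"s":18,"uog":60},"kvb":[22,83]}
After op 5 (replace /ir/uog 50): {"g":{"txd":88,"vd":95,"vl":46},"ir":{"b":39,"f":81,"m":60,"s":18,"uog":50},"kvb":[22,83]}
After op 6 (remove /ir): {"g":{"txd":88,"vd":95,"vl":46},"kvb":[22,83]}
After op 7 (add /g/vl 43): {"g":{"txd":88,"vd":95,"vl":43},"kvb":[22,83]}
After op 8 (add /aw 14): {"aw":14,"g":{"txd":88,"vd":95,"vl":43},"kvb":[22,83]}
After op 9 (replace /g/vd 55): {"aw":14,"g":{"txd":88,"vd":55,"vl":43},"kvb":[22,83]}
After op 10 (replace /aw 19): {"aw":19,"g":{"txd":88,"vd":55,"vl":43},"kvb":[22,83]}
After op 11 (add /g/txd 67): {"aw":19,"g":{"txd":67,"vd":55,"vl":43},"kvb":[22,83]}
After op 12 (replace /g/txd 33): {"aw":19,"g":{"txd":33,"vd":55,"vl":43},"kvb":[22,83]}
After op 13 (add /owj 56): {"aw":19,"g":{"txd":33,"vd":55,"vl":43},"kvb":[22,83],"owj":56}
After op 14 (replace /owj 25): {"aw":19,"g":{"txd":33,"vd":55,"vl":43},"kvb":[22,83],"owj":25}
After op 15 (add /tpm 38): {"aw":19,"g":{"txd":33,"vd":55,"vl":43},"kvb":[22,83],"owj":25,"tpm":38}
After op 16 (add /kvb/0 94): {"aw":19,"g":{"txd":33,"vd":55,"vl":43},"kvb":[94,22,83],"owj":25,"tpm":38}
After op 17 (add /aw 71): {"aw":71,"g":{"txd":33,"vd":55,"vl":43},"kvb":[94,22,83],"owj":25,"tpm":38}
After op 18 (add /kvb/0 83): {"aw":71,"g":{"txd":33,"vd":55,"vl":43},"kvb":[83,94,22,83],"owj":25,"tpm":38}
After op 19 (add /g/he 59): {"aw":71,"g":{"he":59,"txd":33,"vd":55,"vl":43},"kvb":[83,94,22,83],"owj":25,"tpm":38}
After op 20 (replace /g/he 10): {"aw":71,"g":{"he":10,"txd":33,"vd":55,"vl":43},"kvb":[83,94,22,83],"owj":25,"tpm":38}
After op 21 (replace /owj 79): {"aw":71,"g":{"he":10,"txd":33,"vd":55,"vl":43},"kvb":[83,94,22,83],"owj":79,"tpm":38}
After op 22 (add /g/xpn 77): {"aw":71,"g":{"he":10,"txd":33,"vd":55,"vl":43,"xpn":77},"kvb":[83,94,22,83],"owj":79,"tpm":38}
Size at the root: 5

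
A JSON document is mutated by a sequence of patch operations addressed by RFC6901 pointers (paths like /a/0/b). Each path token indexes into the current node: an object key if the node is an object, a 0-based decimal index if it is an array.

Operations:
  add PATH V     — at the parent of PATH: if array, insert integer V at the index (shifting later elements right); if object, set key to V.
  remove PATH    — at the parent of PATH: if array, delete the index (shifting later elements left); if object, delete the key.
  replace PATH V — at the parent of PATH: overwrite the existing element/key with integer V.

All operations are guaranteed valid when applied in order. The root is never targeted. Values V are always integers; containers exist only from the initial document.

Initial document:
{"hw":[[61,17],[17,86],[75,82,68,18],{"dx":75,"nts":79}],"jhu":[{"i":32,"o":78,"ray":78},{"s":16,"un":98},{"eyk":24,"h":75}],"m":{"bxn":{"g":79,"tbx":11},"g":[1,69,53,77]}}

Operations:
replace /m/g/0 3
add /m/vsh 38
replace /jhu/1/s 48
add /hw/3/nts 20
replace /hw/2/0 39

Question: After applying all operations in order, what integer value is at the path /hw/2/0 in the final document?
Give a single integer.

After op 1 (replace /m/g/0 3): {"hw":[[61,17],[17,86],[75,82,68,18],{"dx":75,"nts":79}],"jhu":[{"i":32,"o":78,"ray":78},{"s":16,"un":98},{"eyk":24,"h":75}],"m":{"bxn":{"g":79,"tbx":11},"g":[3,69,53,77]}}
After op 2 (add /m/vsh 38): {"hw":[[61,17],[17,86],[75,82,68,18],{"dx":75,"nts":79}],"jhu":[{"i":32,"o":78,"ray":78},{"s":16,"un":98},{"eyk":24,"h":75}],"m":{"bxn":{"g":79,"tbx":11},"g":[3,69,53,77],"vsh":38}}
After op 3 (replace /jhu/1/s 48): {"hw":[[61,17],[17,86],[75,82,68,18],{"dx":75,"nts":79}],"jhu":[{"i":32,"o":78,"ray":78},{"s":48,"un":98},{"eyk":24,"h":75}],"m":{"bxn":{"g":79,"tbx":11},"g":[3,69,53,77],"vsh":38}}
After op 4 (add /hw/3/nts 20): {"hw":[[61,17],[17,86],[75,82,68,18],{"dx":75,"nts":20}],"jhu":[{"i":32,"o":78,"ray":78},{"s":48,"un":98},{"eyk":24,"h":75}],"m":{"bxn":{"g":79,"tbx":11},"g":[3,69,53,77],"vsh":38}}
After op 5 (replace /hw/2/0 39): {"hw":[[61,17],[17,86],[39,82,68,18],{"dx":75,"nts":20}],"jhu":[{"i":32,"o":78,"ray":78},{"s":48,"un":98},{"eyk":24,"h":75}],"m":{"bxn":{"g":79,"tbx":11},"g":[3,69,53,77],"vsh":38}}
Value at /hw/2/0: 39

Answer: 39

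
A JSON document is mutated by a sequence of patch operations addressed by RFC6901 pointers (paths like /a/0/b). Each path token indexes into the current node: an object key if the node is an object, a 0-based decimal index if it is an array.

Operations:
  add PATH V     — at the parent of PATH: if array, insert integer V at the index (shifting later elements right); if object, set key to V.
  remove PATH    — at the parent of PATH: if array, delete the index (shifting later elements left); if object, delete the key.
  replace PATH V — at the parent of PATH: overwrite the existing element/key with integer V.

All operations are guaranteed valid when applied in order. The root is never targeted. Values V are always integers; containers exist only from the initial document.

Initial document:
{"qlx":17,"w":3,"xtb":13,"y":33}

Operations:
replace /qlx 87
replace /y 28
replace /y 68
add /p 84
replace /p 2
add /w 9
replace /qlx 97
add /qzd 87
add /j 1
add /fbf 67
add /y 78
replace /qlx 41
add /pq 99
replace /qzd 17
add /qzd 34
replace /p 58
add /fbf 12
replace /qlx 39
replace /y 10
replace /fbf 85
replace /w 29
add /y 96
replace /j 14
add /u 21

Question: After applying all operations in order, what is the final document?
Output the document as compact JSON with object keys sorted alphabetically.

After op 1 (replace /qlx 87): {"qlx":87,"w":3,"xtb":13,"y":33}
After op 2 (replace /y 28): {"qlx":87,"w":3,"xtb":13,"y":28}
After op 3 (replace /y 68): {"qlx":87,"w":3,"xtb":13,"y":68}
After op 4 (add /p 84): {"p":84,"qlx":87,"w":3,"xtb":13,"y":68}
After op 5 (replace /p 2): {"p":2,"qlx":87,"w":3,"xtb":13,"y":68}
After op 6 (add /w 9): {"p":2,"qlx":87,"w":9,"xtb":13,"y":68}
After op 7 (replace /qlx 97): {"p":2,"qlx":97,"w":9,"xtb":13,"y":68}
After op 8 (add /qzd 87): {"p":2,"qlx":97,"qzd":87,"w":9,"xtb":13,"y":68}
After op 9 (add /j 1): {"j":1,"p":2,"qlx":97,"qzd":87,"w":9,"xtb":13,"y":68}
After op 10 (add /fbf 67): {"fbf":67,"j":1,"p":2,"qlx":97,"qzd":87,"w":9,"xtb":13,"y":68}
After op 11 (add /y 78): {"fbf":67,"j":1,"p":2,"qlx":97,"qzd":87,"w":9,"xtb":13,"y":78}
After op 12 (replace /qlx 41): {"fbf":67,"j":1,"p":2,"qlx":41,"qzd":87,"w":9,"xtb":13,"y":78}
After op 13 (add /pq 99): {"fbf":67,"j":1,"p":2,"pq":99,"qlx":41,"qzd":87,"w":9,"xtb":13,"y":78}
After op 14 (replace /qzd 17): {"fbf":67,"j":1,"p":2,"pq":99,"qlx":41,"qzd":17,"w":9,"xtb":13,"y":78}
After op 15 (add /qzd 34): {"fbf":67,"j":1,"p":2,"pq":99,"qlx":41,"qzd":34,"w":9,"xtb":13,"y":78}
After op 16 (replace /p 58): {"fbf":67,"j":1,"p":58,"pq":99,"qlx":41,"qzd":34,"w":9,"xtb":13,"y":78}
After op 17 (add /fbf 12): {"fbf":12,"j":1,"p":58,"pq":99,"qlx":41,"qzd":34,"w":9,"xtb":13,"y":78}
After op 18 (replace /qlx 39): {"fbf":12,"j":1,"p":58,"pq":99,"qlx":39,"qzd":34,"w":9,"xtb":13,"y":78}
After op 19 (replace /y 10): {"fbf":12,"j":1,"p":58,"pq":99,"qlx":39,"qzd":34,"w":9,"xtb":13,"y":10}
After op 20 (replace /fbf 85): {"fbf":85,"j":1,"p":58,"pq":99,"qlx":39,"qzd":34,"w":9,"xtb":13,"y":10}
After op 21 (replace /w 29): {"fbf":85,"j":1,"p":58,"pq":99,"qlx":39,"qzd":34,"w":29,"xtb":13,"y":10}
After op 22 (add /y 96): {"fbf":85,"j":1,"p":58,"pq":99,"qlx":39,"qzd":34,"w":29,"xtb":13,"y":96}
After op 23 (replace /j 14): {"fbf":85,"j":14,"p":58,"pq":99,"qlx":39,"qzd":34,"w":29,"xtb":13,"y":96}
After op 24 (add /u 21): {"fbf":85,"j":14,"p":58,"pq":99,"qlx":39,"qzd":34,"u":21,"w":29,"xtb":13,"y":96}

Answer: {"fbf":85,"j":14,"p":58,"pq":99,"qlx":39,"qzd":34,"u":21,"w":29,"xtb":13,"y":96}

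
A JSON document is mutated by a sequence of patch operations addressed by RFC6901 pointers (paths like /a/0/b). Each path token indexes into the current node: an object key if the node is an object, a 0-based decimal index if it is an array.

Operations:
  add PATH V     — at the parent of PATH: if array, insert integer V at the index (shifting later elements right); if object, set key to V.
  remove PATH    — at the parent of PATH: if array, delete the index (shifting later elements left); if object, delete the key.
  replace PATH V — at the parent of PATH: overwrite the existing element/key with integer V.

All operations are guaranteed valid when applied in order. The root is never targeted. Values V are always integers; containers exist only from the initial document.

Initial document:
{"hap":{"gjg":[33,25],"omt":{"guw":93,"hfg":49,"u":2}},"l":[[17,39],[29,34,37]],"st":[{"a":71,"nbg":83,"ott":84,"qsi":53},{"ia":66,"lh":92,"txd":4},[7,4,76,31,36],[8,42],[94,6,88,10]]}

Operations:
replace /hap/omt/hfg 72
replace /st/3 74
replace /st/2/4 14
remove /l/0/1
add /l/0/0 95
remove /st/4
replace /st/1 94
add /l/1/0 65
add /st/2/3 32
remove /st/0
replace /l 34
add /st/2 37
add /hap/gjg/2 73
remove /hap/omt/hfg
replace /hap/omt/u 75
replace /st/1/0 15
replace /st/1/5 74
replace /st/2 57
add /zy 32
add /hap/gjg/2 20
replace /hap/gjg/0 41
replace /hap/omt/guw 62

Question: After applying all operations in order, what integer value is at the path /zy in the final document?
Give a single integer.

Answer: 32

Derivation:
After op 1 (replace /hap/omt/hfg 72): {"hap":{"gjg":[33,25],"omt":{"guw":93,"hfg":72,"u":2}},"l":[[17,39],[29,34,37]],"st":[{"a":71,"nbg":83,"ott":84,"qsi":53},{"ia":66,"lh":92,"txd":4},[7,4,76,31,36],[8,42],[94,6,88,10]]}
After op 2 (replace /st/3 74): {"hap":{"gjg":[33,25],"omt":{"guw":93,"hfg":72,"u":2}},"l":[[17,39],[29,34,37]],"st":[{"a":71,"nbg":83,"ott":84,"qsi":53},{"ia":66,"lh":92,"txd":4},[7,4,76,31,36],74,[94,6,88,10]]}
After op 3 (replace /st/2/4 14): {"hap":{"gjg":[33,25],"omt":{"guw":93,"hfg":72,"u":2}},"l":[[17,39],[29,34,37]],"st":[{"a":71,"nbg":83,"ott":84,"qsi":53},{"ia":66,"lh":92,"txd":4},[7,4,76,31,14],74,[94,6,88,10]]}
After op 4 (remove /l/0/1): {"hap":{"gjg":[33,25],"omt":{"guw":93,"hfg":72,"u":2}},"l":[[17],[29,34,37]],"st":[{"a":71,"nbg":83,"ott":84,"qsi":53},{"ia":66,"lh":92,"txd":4},[7,4,76,31,14],74,[94,6,88,10]]}
After op 5 (add /l/0/0 95): {"hap":{"gjg":[33,25],"omt":{"guw":93,"hfg":72,"u":2}},"l":[[95,17],[29,34,37]],"st":[{"a":71,"nbg":83,"ott":84,"qsi":53},{"ia":66,"lh":92,"txd":4},[7,4,76,31,14],74,[94,6,88,10]]}
After op 6 (remove /st/4): {"hap":{"gjg":[33,25],"omt":{"guw":93,"hfg":72,"u":2}},"l":[[95,17],[29,34,37]],"st":[{"a":71,"nbg":83,"ott":84,"qsi":53},{"ia":66,"lh":92,"txd":4},[7,4,76,31,14],74]}
After op 7 (replace /st/1 94): {"hap":{"gjg":[33,25],"omt":{"guw":93,"hfg":72,"u":2}},"l":[[95,17],[29,34,37]],"st":[{"a":71,"nbg":83,"ott":84,"qsi":53},94,[7,4,76,31,14],74]}
After op 8 (add /l/1/0 65): {"hap":{"gjg":[33,25],"omt":{"guw":93,"hfg":72,"u":2}},"l":[[95,17],[65,29,34,37]],"st":[{"a":71,"nbg":83,"ott":84,"qsi":53},94,[7,4,76,31,14],74]}
After op 9 (add /st/2/3 32): {"hap":{"gjg":[33,25],"omt":{"guw":93,"hfg":72,"u":2}},"l":[[95,17],[65,29,34,37]],"st":[{"a":71,"nbg":83,"ott":84,"qsi":53},94,[7,4,76,32,31,14],74]}
After op 10 (remove /st/0): {"hap":{"gjg":[33,25],"omt":{"guw":93,"hfg":72,"u":2}},"l":[[95,17],[65,29,34,37]],"st":[94,[7,4,76,32,31,14],74]}
After op 11 (replace /l 34): {"hap":{"gjg":[33,25],"omt":{"guw":93,"hfg":72,"u":2}},"l":34,"st":[94,[7,4,76,32,31,14],74]}
After op 12 (add /st/2 37): {"hap":{"gjg":[33,25],"omt":{"guw":93,"hfg":72,"u":2}},"l":34,"st":[94,[7,4,76,32,31,14],37,74]}
After op 13 (add /hap/gjg/2 73): {"hap":{"gjg":[33,25,73],"omt":{"guw":93,"hfg":72,"u":2}},"l":34,"st":[94,[7,4,76,32,31,14],37,74]}
After op 14 (remove /hap/omt/hfg): {"hap":{"gjg":[33,25,73],"omt":{"guw":93,"u":2}},"l":34,"st":[94,[7,4,76,32,31,14],37,74]}
After op 15 (replace /hap/omt/u 75): {"hap":{"gjg":[33,25,73],"omt":{"guw":93,"u":75}},"l":34,"st":[94,[7,4,76,32,31,14],37,74]}
After op 16 (replace /st/1/0 15): {"hap":{"gjg":[33,25,73],"omt":{"guw":93,"u":75}},"l":34,"st":[94,[15,4,76,32,31,14],37,74]}
After op 17 (replace /st/1/5 74): {"hap":{"gjg":[33,25,73],"omt":{"guw":93,"u":75}},"l":34,"st":[94,[15,4,76,32,31,74],37,74]}
After op 18 (replace /st/2 57): {"hap":{"gjg":[33,25,73],"omt":{"guw":93,"u":75}},"l":34,"st":[94,[15,4,76,32,31,74],57,74]}
After op 19 (add /zy 32): {"hap":{"gjg":[33,25,73],"omt":{"guw":93,"u":75}},"l":34,"st":[94,[15,4,76,32,31,74],57,74],"zy":32}
After op 20 (add /hap/gjg/2 20): {"hap":{"gjg":[33,25,20,73],"omt":{"guw":93,"u":75}},"l":34,"st":[94,[15,4,76,32,31,74],57,74],"zy":32}
After op 21 (replace /hap/gjg/0 41): {"hap":{"gjg":[41,25,20,73],"omt":{"guw":93,"u":75}},"l":34,"st":[94,[15,4,76,32,31,74],57,74],"zy":32}
After op 22 (replace /hap/omt/guw 62): {"hap":{"gjg":[41,25,20,73],"omt":{"guw":62,"u":75}},"l":34,"st":[94,[15,4,76,32,31,74],57,74],"zy":32}
Value at /zy: 32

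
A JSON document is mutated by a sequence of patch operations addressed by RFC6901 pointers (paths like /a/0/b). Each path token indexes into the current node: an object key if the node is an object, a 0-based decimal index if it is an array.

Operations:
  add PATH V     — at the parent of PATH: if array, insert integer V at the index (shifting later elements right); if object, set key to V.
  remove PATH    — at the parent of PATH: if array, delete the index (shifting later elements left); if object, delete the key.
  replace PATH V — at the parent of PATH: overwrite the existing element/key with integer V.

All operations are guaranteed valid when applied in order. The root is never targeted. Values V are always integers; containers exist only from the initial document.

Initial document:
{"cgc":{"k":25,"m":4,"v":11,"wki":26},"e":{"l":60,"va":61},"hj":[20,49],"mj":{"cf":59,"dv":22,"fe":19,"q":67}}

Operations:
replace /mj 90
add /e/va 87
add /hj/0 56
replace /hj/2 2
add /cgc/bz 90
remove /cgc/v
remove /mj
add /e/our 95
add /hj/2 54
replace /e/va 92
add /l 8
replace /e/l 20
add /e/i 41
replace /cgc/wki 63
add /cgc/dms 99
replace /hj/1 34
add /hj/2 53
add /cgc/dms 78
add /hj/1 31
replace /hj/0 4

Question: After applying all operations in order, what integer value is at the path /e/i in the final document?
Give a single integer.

After op 1 (replace /mj 90): {"cgc":{"k":25,"m":4,"v":11,"wki":26},"e":{"l":60,"va":61},"hj":[20,49],"mj":90}
After op 2 (add /e/va 87): {"cgc":{"k":25,"m":4,"v":11,"wki":26},"e":{"l":60,"va":87},"hj":[20,49],"mj":90}
After op 3 (add /hj/0 56): {"cgc":{"k":25,"m":4,"v":11,"wki":26},"e":{"l":60,"va":87},"hj":[56,20,49],"mj":90}
After op 4 (replace /hj/2 2): {"cgc":{"k":25,"m":4,"v":11,"wki":26},"e":{"l":60,"va":87},"hj":[56,20,2],"mj":90}
After op 5 (add /cgc/bz 90): {"cgc":{"bz":90,"k":25,"m":4,"v":11,"wki":26},"e":{"l":60,"va":87},"hj":[56,20,2],"mj":90}
After op 6 (remove /cgc/v): {"cgc":{"bz":90,"k":25,"m":4,"wki":26},"e":{"l":60,"va":87},"hj":[56,20,2],"mj":90}
After op 7 (remove /mj): {"cgc":{"bz":90,"k":25,"m":4,"wki":26},"e":{"l":60,"va":87},"hj":[56,20,2]}
After op 8 (add /e/our 95): {"cgc":{"bz":90,"k":25,"m":4,"wki":26},"e":{"l":60,"our":95,"va":87},"hj":[56,20,2]}
After op 9 (add /hj/2 54): {"cgc":{"bz":90,"k":25,"m":4,"wki":26},"e":{"l":60,"our":95,"va":87},"hj":[56,20,54,2]}
After op 10 (replace /e/va 92): {"cgc":{"bz":90,"k":25,"m":4,"wki":26},"e":{"l":60,"our":95,"va":92},"hj":[56,20,54,2]}
After op 11 (add /l 8): {"cgc":{"bz":90,"k":25,"m":4,"wki":26},"e":{"l":60,"our":95,"va":92},"hj":[56,20,54,2],"l":8}
After op 12 (replace /e/l 20): {"cgc":{"bz":90,"k":25,"m":4,"wki":26},"e":{"l":20,"our":95,"va":92},"hj":[56,20,54,2],"l":8}
After op 13 (add /e/i 41): {"cgc":{"bz":90,"k":25,"m":4,"wki":26},"e":{"i":41,"l":20,"our":95,"va":92},"hj":[56,20,54,2],"l":8}
After op 14 (replace /cgc/wki 63): {"cgc":{"bz":90,"k":25,"m":4,"wki":63},"e":{"i":41,"l":20,"our":95,"va":92},"hj":[56,20,54,2],"l":8}
After op 15 (add /cgc/dms 99): {"cgc":{"bz":90,"dms":99,"k":25,"m":4,"wki":63},"e":{"i":41,"l":20,"our":95,"va":92},"hj":[56,20,54,2],"l":8}
After op 16 (replace /hj/1 34): {"cgc":{"bz":90,"dms":99,"k":25,"m":4,"wki":63},"e":{"i":41,"l":20,"our":95,"va":92},"hj":[56,34,54,2],"l":8}
After op 17 (add /hj/2 53): {"cgc":{"bz":90,"dms":99,"k":25,"m":4,"wki":63},"e":{"i":41,"l":20,"our":95,"va":92},"hj":[56,34,53,54,2],"l":8}
After op 18 (add /cgc/dms 78): {"cgc":{"bz":90,"dms":78,"k":25,"m":4,"wki":63},"e":{"i":41,"l":20,"our":95,"va":92},"hj":[56,34,53,54,2],"l":8}
After op 19 (add /hj/1 31): {"cgc":{"bz":90,"dms":78,"k":25,"m":4,"wki":63},"e":{"i":41,"l":20,"our":95,"va":92},"hj":[56,31,34,53,54,2],"l":8}
After op 20 (replace /hj/0 4): {"cgc":{"bz":90,"dms":78,"k":25,"m":4,"wki":63},"e":{"i":41,"l":20,"our":95,"va":92},"hj":[4,31,34,53,54,2],"l":8}
Value at /e/i: 41

Answer: 41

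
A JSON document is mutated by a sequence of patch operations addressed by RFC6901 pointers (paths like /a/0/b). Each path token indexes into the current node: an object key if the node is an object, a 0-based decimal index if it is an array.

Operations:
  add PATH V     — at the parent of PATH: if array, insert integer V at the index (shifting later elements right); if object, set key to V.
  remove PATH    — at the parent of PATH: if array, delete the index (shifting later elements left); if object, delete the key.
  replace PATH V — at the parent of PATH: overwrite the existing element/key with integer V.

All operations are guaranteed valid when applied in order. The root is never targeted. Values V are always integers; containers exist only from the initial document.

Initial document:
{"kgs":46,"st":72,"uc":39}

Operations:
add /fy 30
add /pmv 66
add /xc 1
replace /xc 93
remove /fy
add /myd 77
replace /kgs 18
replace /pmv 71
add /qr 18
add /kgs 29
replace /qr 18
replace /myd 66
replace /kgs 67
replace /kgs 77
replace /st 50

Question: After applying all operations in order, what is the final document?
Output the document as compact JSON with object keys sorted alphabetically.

After op 1 (add /fy 30): {"fy":30,"kgs":46,"st":72,"uc":39}
After op 2 (add /pmv 66): {"fy":30,"kgs":46,"pmv":66,"st":72,"uc":39}
After op 3 (add /xc 1): {"fy":30,"kgs":46,"pmv":66,"st":72,"uc":39,"xc":1}
After op 4 (replace /xc 93): {"fy":30,"kgs":46,"pmv":66,"st":72,"uc":39,"xc":93}
After op 5 (remove /fy): {"kgs":46,"pmv":66,"st":72,"uc":39,"xc":93}
After op 6 (add /myd 77): {"kgs":46,"myd":77,"pmv":66,"st":72,"uc":39,"xc":93}
After op 7 (replace /kgs 18): {"kgs":18,"myd":77,"pmv":66,"st":72,"uc":39,"xc":93}
After op 8 (replace /pmv 71): {"kgs":18,"myd":77,"pmv":71,"st":72,"uc":39,"xc":93}
After op 9 (add /qr 18): {"kgs":18,"myd":77,"pmv":71,"qr":18,"st":72,"uc":39,"xc":93}
After op 10 (add /kgs 29): {"kgs":29,"myd":77,"pmv":71,"qr":18,"st":72,"uc":39,"xc":93}
After op 11 (replace /qr 18): {"kgs":29,"myd":77,"pmv":71,"qr":18,"st":72,"uc":39,"xc":93}
After op 12 (replace /myd 66): {"kgs":29,"myd":66,"pmv":71,"qr":18,"st":72,"uc":39,"xc":93}
After op 13 (replace /kgs 67): {"kgs":67,"myd":66,"pmv":71,"qr":18,"st":72,"uc":39,"xc":93}
After op 14 (replace /kgs 77): {"kgs":77,"myd":66,"pmv":71,"qr":18,"st":72,"uc":39,"xc":93}
After op 15 (replace /st 50): {"kgs":77,"myd":66,"pmv":71,"qr":18,"st":50,"uc":39,"xc":93}

Answer: {"kgs":77,"myd":66,"pmv":71,"qr":18,"st":50,"uc":39,"xc":93}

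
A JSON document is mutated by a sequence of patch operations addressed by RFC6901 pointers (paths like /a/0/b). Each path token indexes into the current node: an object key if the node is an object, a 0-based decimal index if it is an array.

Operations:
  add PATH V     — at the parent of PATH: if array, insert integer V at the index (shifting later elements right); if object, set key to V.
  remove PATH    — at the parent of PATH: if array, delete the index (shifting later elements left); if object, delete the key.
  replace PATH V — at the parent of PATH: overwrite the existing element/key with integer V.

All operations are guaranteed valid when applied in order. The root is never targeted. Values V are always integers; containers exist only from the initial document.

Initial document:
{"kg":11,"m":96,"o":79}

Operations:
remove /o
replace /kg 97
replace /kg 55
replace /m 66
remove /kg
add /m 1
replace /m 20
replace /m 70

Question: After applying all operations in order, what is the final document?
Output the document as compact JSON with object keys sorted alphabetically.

Answer: {"m":70}

Derivation:
After op 1 (remove /o): {"kg":11,"m":96}
After op 2 (replace /kg 97): {"kg":97,"m":96}
After op 3 (replace /kg 55): {"kg":55,"m":96}
After op 4 (replace /m 66): {"kg":55,"m":66}
After op 5 (remove /kg): {"m":66}
After op 6 (add /m 1): {"m":1}
After op 7 (replace /m 20): {"m":20}
After op 8 (replace /m 70): {"m":70}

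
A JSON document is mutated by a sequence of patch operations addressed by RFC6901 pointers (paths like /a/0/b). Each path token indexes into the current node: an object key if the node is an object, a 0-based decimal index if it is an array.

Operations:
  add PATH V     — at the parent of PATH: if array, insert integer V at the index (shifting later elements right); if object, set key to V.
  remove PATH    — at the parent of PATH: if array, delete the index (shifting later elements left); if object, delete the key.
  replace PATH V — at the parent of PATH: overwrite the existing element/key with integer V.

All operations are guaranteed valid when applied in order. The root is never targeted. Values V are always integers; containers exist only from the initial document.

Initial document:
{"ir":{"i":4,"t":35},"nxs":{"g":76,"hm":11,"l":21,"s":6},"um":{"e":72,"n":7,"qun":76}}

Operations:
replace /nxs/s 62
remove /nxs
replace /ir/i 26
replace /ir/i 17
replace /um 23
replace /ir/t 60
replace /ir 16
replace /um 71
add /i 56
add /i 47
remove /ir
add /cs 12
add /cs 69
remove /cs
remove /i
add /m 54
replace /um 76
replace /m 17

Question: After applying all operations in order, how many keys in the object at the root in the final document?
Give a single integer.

Answer: 2

Derivation:
After op 1 (replace /nxs/s 62): {"ir":{"i":4,"t":35},"nxs":{"g":76,"hm":11,"l":21,"s":62},"um":{"e":72,"n":7,"qun":76}}
After op 2 (remove /nxs): {"ir":{"i":4,"t":35},"um":{"e":72,"n":7,"qun":76}}
After op 3 (replace /ir/i 26): {"ir":{"i":26,"t":35},"um":{"e":72,"n":7,"qun":76}}
After op 4 (replace /ir/i 17): {"ir":{"i":17,"t":35},"um":{"e":72,"n":7,"qun":76}}
After op 5 (replace /um 23): {"ir":{"i":17,"t":35},"um":23}
After op 6 (replace /ir/t 60): {"ir":{"i":17,"t":60},"um":23}
After op 7 (replace /ir 16): {"ir":16,"um":23}
After op 8 (replace /um 71): {"ir":16,"um":71}
After op 9 (add /i 56): {"i":56,"ir":16,"um":71}
After op 10 (add /i 47): {"i":47,"ir":16,"um":71}
After op 11 (remove /ir): {"i":47,"um":71}
After op 12 (add /cs 12): {"cs":12,"i":47,"um":71}
After op 13 (add /cs 69): {"cs":69,"i":47,"um":71}
After op 14 (remove /cs): {"i":47,"um":71}
After op 15 (remove /i): {"um":71}
After op 16 (add /m 54): {"m":54,"um":71}
After op 17 (replace /um 76): {"m":54,"um":76}
After op 18 (replace /m 17): {"m":17,"um":76}
Size at the root: 2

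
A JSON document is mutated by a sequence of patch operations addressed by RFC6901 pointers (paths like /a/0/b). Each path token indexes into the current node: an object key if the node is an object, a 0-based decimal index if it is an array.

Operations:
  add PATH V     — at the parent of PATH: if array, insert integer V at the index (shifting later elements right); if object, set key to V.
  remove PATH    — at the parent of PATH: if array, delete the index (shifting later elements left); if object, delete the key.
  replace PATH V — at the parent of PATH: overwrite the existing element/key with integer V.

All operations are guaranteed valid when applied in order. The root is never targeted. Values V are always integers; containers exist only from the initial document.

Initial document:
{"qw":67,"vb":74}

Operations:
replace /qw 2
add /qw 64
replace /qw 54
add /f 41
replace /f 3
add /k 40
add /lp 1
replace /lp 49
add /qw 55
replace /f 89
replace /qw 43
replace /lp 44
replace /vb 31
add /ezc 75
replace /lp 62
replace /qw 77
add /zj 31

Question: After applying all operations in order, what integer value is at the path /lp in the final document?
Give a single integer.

After op 1 (replace /qw 2): {"qw":2,"vb":74}
After op 2 (add /qw 64): {"qw":64,"vb":74}
After op 3 (replace /qw 54): {"qw":54,"vb":74}
After op 4 (add /f 41): {"f":41,"qw":54,"vb":74}
After op 5 (replace /f 3): {"f":3,"qw":54,"vb":74}
After op 6 (add /k 40): {"f":3,"k":40,"qw":54,"vb":74}
After op 7 (add /lp 1): {"f":3,"k":40,"lp":1,"qw":54,"vb":74}
After op 8 (replace /lp 49): {"f":3,"k":40,"lp":49,"qw":54,"vb":74}
After op 9 (add /qw 55): {"f":3,"k":40,"lp":49,"qw":55,"vb":74}
After op 10 (replace /f 89): {"f":89,"k":40,"lp":49,"qw":55,"vb":74}
After op 11 (replace /qw 43): {"f":89,"k":40,"lp":49,"qw":43,"vb":74}
After op 12 (replace /lp 44): {"f":89,"k":40,"lp":44,"qw":43,"vb":74}
After op 13 (replace /vb 31): {"f":89,"k":40,"lp":44,"qw":43,"vb":31}
After op 14 (add /ezc 75): {"ezc":75,"f":89,"k":40,"lp":44,"qw":43,"vb":31}
After op 15 (replace /lp 62): {"ezc":75,"f":89,"k":40,"lp":62,"qw":43,"vb":31}
After op 16 (replace /qw 77): {"ezc":75,"f":89,"k":40,"lp":62,"qw":77,"vb":31}
After op 17 (add /zj 31): {"ezc":75,"f":89,"k":40,"lp":62,"qw":77,"vb":31,"zj":31}
Value at /lp: 62

Answer: 62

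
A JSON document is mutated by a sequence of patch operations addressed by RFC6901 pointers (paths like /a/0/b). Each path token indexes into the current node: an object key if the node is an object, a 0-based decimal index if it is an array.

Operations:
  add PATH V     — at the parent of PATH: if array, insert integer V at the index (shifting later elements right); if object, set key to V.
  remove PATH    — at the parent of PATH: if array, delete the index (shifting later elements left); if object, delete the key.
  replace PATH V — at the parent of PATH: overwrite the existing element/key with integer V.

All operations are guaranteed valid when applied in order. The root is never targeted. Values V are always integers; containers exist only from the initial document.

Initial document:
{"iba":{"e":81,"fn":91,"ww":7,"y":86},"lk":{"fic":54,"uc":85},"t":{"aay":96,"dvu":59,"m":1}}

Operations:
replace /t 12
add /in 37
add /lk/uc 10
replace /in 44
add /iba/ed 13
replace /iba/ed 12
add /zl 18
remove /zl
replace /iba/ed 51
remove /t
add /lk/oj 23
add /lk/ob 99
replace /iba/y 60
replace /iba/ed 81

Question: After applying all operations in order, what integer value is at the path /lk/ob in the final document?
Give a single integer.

Answer: 99

Derivation:
After op 1 (replace /t 12): {"iba":{"e":81,"fn":91,"ww":7,"y":86},"lk":{"fic":54,"uc":85},"t":12}
After op 2 (add /in 37): {"iba":{"e":81,"fn":91,"ww":7,"y":86},"in":37,"lk":{"fic":54,"uc":85},"t":12}
After op 3 (add /lk/uc 10): {"iba":{"e":81,"fn":91,"ww":7,"y":86},"in":37,"lk":{"fic":54,"uc":10},"t":12}
After op 4 (replace /in 44): {"iba":{"e":81,"fn":91,"ww":7,"y":86},"in":44,"lk":{"fic":54,"uc":10},"t":12}
After op 5 (add /iba/ed 13): {"iba":{"e":81,"ed":13,"fn":91,"ww":7,"y":86},"in":44,"lk":{"fic":54,"uc":10},"t":12}
After op 6 (replace /iba/ed 12): {"iba":{"e":81,"ed":12,"fn":91,"ww":7,"y":86},"in":44,"lk":{"fic":54,"uc":10},"t":12}
After op 7 (add /zl 18): {"iba":{"e":81,"ed":12,"fn":91,"ww":7,"y":86},"in":44,"lk":{"fic":54,"uc":10},"t":12,"zl":18}
After op 8 (remove /zl): {"iba":{"e":81,"ed":12,"fn":91,"ww":7,"y":86},"in":44,"lk":{"fic":54,"uc":10},"t":12}
After op 9 (replace /iba/ed 51): {"iba":{"e":81,"ed":51,"fn":91,"ww":7,"y":86},"in":44,"lk":{"fic":54,"uc":10},"t":12}
After op 10 (remove /t): {"iba":{"e":81,"ed":51,"fn":91,"ww":7,"y":86},"in":44,"lk":{"fic":54,"uc":10}}
After op 11 (add /lk/oj 23): {"iba":{"e":81,"ed":51,"fn":91,"ww":7,"y":86},"in":44,"lk":{"fic":54,"oj":23,"uc":10}}
After op 12 (add /lk/ob 99): {"iba":{"e":81,"ed":51,"fn":91,"ww":7,"y":86},"in":44,"lk":{"fic":54,"ob":99,"oj":23,"uc":10}}
After op 13 (replace /iba/y 60): {"iba":{"e":81,"ed":51,"fn":91,"ww":7,"y":60},"in":44,"lk":{"fic":54,"ob":99,"oj":23,"uc":10}}
After op 14 (replace /iba/ed 81): {"iba":{"e":81,"ed":81,"fn":91,"ww":7,"y":60},"in":44,"lk":{"fic":54,"ob":99,"oj":23,"uc":10}}
Value at /lk/ob: 99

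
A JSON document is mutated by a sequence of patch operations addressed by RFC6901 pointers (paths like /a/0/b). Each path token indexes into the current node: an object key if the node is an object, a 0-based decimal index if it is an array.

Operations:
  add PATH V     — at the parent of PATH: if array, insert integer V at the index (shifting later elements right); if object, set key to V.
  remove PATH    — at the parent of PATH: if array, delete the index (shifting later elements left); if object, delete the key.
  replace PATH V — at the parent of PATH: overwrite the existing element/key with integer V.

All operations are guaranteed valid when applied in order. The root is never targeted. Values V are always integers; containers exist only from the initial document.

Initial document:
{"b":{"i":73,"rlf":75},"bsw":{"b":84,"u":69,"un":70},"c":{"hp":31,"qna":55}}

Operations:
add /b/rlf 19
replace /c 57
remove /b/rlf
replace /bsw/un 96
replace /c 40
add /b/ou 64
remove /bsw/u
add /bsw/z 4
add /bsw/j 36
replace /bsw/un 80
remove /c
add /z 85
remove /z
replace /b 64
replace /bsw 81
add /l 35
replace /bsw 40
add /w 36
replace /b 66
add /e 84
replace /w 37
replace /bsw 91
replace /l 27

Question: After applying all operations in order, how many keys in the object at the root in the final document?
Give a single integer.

After op 1 (add /b/rlf 19): {"b":{"i":73,"rlf":19},"bsw":{"b":84,"u":69,"un":70},"c":{"hp":31,"qna":55}}
After op 2 (replace /c 57): {"b":{"i":73,"rlf":19},"bsw":{"b":84,"u":69,"un":70},"c":57}
After op 3 (remove /b/rlf): {"b":{"i":73},"bsw":{"b":84,"u":69,"un":70},"c":57}
After op 4 (replace /bsw/un 96): {"b":{"i":73},"bsw":{"b":84,"u":69,"un":96},"c":57}
After op 5 (replace /c 40): {"b":{"i":73},"bsw":{"b":84,"u":69,"un":96},"c":40}
After op 6 (add /b/ou 64): {"b":{"i":73,"ou":64},"bsw":{"b":84,"u":69,"un":96},"c":40}
After op 7 (remove /bsw/u): {"b":{"i":73,"ou":64},"bsw":{"b":84,"un":96},"c":40}
After op 8 (add /bsw/z 4): {"b":{"i":73,"ou":64},"bsw":{"b":84,"un":96,"z":4},"c":40}
After op 9 (add /bsw/j 36): {"b":{"i":73,"ou":64},"bsw":{"b":84,"j":36,"un":96,"z":4},"c":40}
After op 10 (replace /bsw/un 80): {"b":{"i":73,"ou":64},"bsw":{"b":84,"j":36,"un":80,"z":4},"c":40}
After op 11 (remove /c): {"b":{"i":73,"ou":64},"bsw":{"b":84,"j":36,"un":80,"z":4}}
After op 12 (add /z 85): {"b":{"i":73,"ou":64},"bsw":{"b":84,"j":36,"un":80,"z":4},"z":85}
After op 13 (remove /z): {"b":{"i":73,"ou":64},"bsw":{"b":84,"j":36,"un":80,"z":4}}
After op 14 (replace /b 64): {"b":64,"bsw":{"b":84,"j":36,"un":80,"z":4}}
After op 15 (replace /bsw 81): {"b":64,"bsw":81}
After op 16 (add /l 35): {"b":64,"bsw":81,"l":35}
After op 17 (replace /bsw 40): {"b":64,"bsw":40,"l":35}
After op 18 (add /w 36): {"b":64,"bsw":40,"l":35,"w":36}
After op 19 (replace /b 66): {"b":66,"bsw":40,"l":35,"w":36}
After op 20 (add /e 84): {"b":66,"bsw":40,"e":84,"l":35,"w":36}
After op 21 (replace /w 37): {"b":66,"bsw":40,"e":84,"l":35,"w":37}
After op 22 (replace /bsw 91): {"b":66,"bsw":91,"e":84,"l":35,"w":37}
After op 23 (replace /l 27): {"b":66,"bsw":91,"e":84,"l":27,"w":37}
Size at the root: 5

Answer: 5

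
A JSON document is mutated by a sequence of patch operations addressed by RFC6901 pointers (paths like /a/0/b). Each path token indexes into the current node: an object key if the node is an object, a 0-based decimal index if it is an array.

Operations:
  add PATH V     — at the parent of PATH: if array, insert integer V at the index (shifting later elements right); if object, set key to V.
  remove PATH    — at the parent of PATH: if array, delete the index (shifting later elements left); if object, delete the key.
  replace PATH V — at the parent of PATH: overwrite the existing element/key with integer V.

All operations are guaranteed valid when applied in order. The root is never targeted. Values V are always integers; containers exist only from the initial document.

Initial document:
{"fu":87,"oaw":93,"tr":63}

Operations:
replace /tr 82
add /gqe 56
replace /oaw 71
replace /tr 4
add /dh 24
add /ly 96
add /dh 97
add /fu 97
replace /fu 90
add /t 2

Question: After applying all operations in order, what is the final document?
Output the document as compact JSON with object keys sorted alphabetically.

After op 1 (replace /tr 82): {"fu":87,"oaw":93,"tr":82}
After op 2 (add /gqe 56): {"fu":87,"gqe":56,"oaw":93,"tr":82}
After op 3 (replace /oaw 71): {"fu":87,"gqe":56,"oaw":71,"tr":82}
After op 4 (replace /tr 4): {"fu":87,"gqe":56,"oaw":71,"tr":4}
After op 5 (add /dh 24): {"dh":24,"fu":87,"gqe":56,"oaw":71,"tr":4}
After op 6 (add /ly 96): {"dh":24,"fu":87,"gqe":56,"ly":96,"oaw":71,"tr":4}
After op 7 (add /dh 97): {"dh":97,"fu":87,"gqe":56,"ly":96,"oaw":71,"tr":4}
After op 8 (add /fu 97): {"dh":97,"fu":97,"gqe":56,"ly":96,"oaw":71,"tr":4}
After op 9 (replace /fu 90): {"dh":97,"fu":90,"gqe":56,"ly":96,"oaw":71,"tr":4}
After op 10 (add /t 2): {"dh":97,"fu":90,"gqe":56,"ly":96,"oaw":71,"t":2,"tr":4}

Answer: {"dh":97,"fu":90,"gqe":56,"ly":96,"oaw":71,"t":2,"tr":4}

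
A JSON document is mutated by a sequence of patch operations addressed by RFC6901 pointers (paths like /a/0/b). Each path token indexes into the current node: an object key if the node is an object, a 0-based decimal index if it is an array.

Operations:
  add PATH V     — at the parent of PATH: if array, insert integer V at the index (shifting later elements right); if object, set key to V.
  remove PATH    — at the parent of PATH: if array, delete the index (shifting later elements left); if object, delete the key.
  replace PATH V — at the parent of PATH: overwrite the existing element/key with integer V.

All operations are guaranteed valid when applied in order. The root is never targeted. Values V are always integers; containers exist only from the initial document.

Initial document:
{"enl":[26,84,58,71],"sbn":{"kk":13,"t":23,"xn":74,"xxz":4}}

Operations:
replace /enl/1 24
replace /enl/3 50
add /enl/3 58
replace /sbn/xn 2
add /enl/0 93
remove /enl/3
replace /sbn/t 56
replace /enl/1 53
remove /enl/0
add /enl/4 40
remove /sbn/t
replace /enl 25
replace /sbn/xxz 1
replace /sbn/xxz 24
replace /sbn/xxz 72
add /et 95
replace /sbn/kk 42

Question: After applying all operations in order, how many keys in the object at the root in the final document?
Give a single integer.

Answer: 3

Derivation:
After op 1 (replace /enl/1 24): {"enl":[26,24,58,71],"sbn":{"kk":13,"t":23,"xn":74,"xxz":4}}
After op 2 (replace /enl/3 50): {"enl":[26,24,58,50],"sbn":{"kk":13,"t":23,"xn":74,"xxz":4}}
After op 3 (add /enl/3 58): {"enl":[26,24,58,58,50],"sbn":{"kk":13,"t":23,"xn":74,"xxz":4}}
After op 4 (replace /sbn/xn 2): {"enl":[26,24,58,58,50],"sbn":{"kk":13,"t":23,"xn":2,"xxz":4}}
After op 5 (add /enl/0 93): {"enl":[93,26,24,58,58,50],"sbn":{"kk":13,"t":23,"xn":2,"xxz":4}}
After op 6 (remove /enl/3): {"enl":[93,26,24,58,50],"sbn":{"kk":13,"t":23,"xn":2,"xxz":4}}
After op 7 (replace /sbn/t 56): {"enl":[93,26,24,58,50],"sbn":{"kk":13,"t":56,"xn":2,"xxz":4}}
After op 8 (replace /enl/1 53): {"enl":[93,53,24,58,50],"sbn":{"kk":13,"t":56,"xn":2,"xxz":4}}
After op 9 (remove /enl/0): {"enl":[53,24,58,50],"sbn":{"kk":13,"t":56,"xn":2,"xxz":4}}
After op 10 (add /enl/4 40): {"enl":[53,24,58,50,40],"sbn":{"kk":13,"t":56,"xn":2,"xxz":4}}
After op 11 (remove /sbn/t): {"enl":[53,24,58,50,40],"sbn":{"kk":13,"xn":2,"xxz":4}}
After op 12 (replace /enl 25): {"enl":25,"sbn":{"kk":13,"xn":2,"xxz":4}}
After op 13 (replace /sbn/xxz 1): {"enl":25,"sbn":{"kk":13,"xn":2,"xxz":1}}
After op 14 (replace /sbn/xxz 24): {"enl":25,"sbn":{"kk":13,"xn":2,"xxz":24}}
After op 15 (replace /sbn/xxz 72): {"enl":25,"sbn":{"kk":13,"xn":2,"xxz":72}}
After op 16 (add /et 95): {"enl":25,"et":95,"sbn":{"kk":13,"xn":2,"xxz":72}}
After op 17 (replace /sbn/kk 42): {"enl":25,"et":95,"sbn":{"kk":42,"xn":2,"xxz":72}}
Size at the root: 3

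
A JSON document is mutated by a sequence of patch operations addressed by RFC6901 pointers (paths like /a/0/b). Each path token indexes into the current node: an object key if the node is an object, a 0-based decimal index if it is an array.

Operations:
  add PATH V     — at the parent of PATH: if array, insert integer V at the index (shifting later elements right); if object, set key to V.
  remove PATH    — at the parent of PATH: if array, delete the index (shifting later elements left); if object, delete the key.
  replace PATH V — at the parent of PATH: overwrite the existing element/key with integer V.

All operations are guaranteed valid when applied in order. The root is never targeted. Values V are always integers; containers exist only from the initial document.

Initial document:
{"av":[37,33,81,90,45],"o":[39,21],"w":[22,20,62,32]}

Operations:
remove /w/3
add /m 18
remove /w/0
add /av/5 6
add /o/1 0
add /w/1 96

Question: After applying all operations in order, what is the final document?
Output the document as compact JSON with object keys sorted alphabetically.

Answer: {"av":[37,33,81,90,45,6],"m":18,"o":[39,0,21],"w":[20,96,62]}

Derivation:
After op 1 (remove /w/3): {"av":[37,33,81,90,45],"o":[39,21],"w":[22,20,62]}
After op 2 (add /m 18): {"av":[37,33,81,90,45],"m":18,"o":[39,21],"w":[22,20,62]}
After op 3 (remove /w/0): {"av":[37,33,81,90,45],"m":18,"o":[39,21],"w":[20,62]}
After op 4 (add /av/5 6): {"av":[37,33,81,90,45,6],"m":18,"o":[39,21],"w":[20,62]}
After op 5 (add /o/1 0): {"av":[37,33,81,90,45,6],"m":18,"o":[39,0,21],"w":[20,62]}
After op 6 (add /w/1 96): {"av":[37,33,81,90,45,6],"m":18,"o":[39,0,21],"w":[20,96,62]}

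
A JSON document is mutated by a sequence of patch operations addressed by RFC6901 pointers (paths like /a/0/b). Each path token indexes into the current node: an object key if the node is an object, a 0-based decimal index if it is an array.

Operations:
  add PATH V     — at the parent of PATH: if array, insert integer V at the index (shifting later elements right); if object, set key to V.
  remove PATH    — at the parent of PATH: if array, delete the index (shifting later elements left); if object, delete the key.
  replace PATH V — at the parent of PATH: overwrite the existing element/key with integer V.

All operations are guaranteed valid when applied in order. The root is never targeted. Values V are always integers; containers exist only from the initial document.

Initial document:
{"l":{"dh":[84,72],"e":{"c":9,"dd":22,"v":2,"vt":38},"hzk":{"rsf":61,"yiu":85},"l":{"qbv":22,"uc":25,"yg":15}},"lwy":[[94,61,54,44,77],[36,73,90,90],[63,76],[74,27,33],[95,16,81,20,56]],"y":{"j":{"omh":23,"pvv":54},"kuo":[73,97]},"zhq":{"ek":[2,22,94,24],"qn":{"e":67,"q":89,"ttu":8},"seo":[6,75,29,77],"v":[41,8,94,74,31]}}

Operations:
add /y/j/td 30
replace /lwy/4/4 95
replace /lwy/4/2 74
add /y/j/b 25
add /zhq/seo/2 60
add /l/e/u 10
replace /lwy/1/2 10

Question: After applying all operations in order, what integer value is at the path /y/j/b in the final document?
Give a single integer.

Answer: 25

Derivation:
After op 1 (add /y/j/td 30): {"l":{"dh":[84,72],"e":{"c":9,"dd":22,"v":2,"vt":38},"hzk":{"rsf":61,"yiu":85},"l":{"qbv":22,"uc":25,"yg":15}},"lwy":[[94,61,54,44,77],[36,73,90,90],[63,76],[74,27,33],[95,16,81,20,56]],"y":{"j":{"omh":23,"pvv":54,"td":30},"kuo":[73,97]},"zhq":{"ek":[2,22,94,24],"qn":{"e":67,"q":89,"ttu":8},"seo":[6,75,29,77],"v":[41,8,94,74,31]}}
After op 2 (replace /lwy/4/4 95): {"l":{"dh":[84,72],"e":{"c":9,"dd":22,"v":2,"vt":38},"hzk":{"rsf":61,"yiu":85},"l":{"qbv":22,"uc":25,"yg":15}},"lwy":[[94,61,54,44,77],[36,73,90,90],[63,76],[74,27,33],[95,16,81,20,95]],"y":{"j":{"omh":23,"pvv":54,"td":30},"kuo":[73,97]},"zhq":{"ek":[2,22,94,24],"qn":{"e":67,"q":89,"ttu":8},"seo":[6,75,29,77],"v":[41,8,94,74,31]}}
After op 3 (replace /lwy/4/2 74): {"l":{"dh":[84,72],"e":{"c":9,"dd":22,"v":2,"vt":38},"hzk":{"rsf":61,"yiu":85},"l":{"qbv":22,"uc":25,"yg":15}},"lwy":[[94,61,54,44,77],[36,73,90,90],[63,76],[74,27,33],[95,16,74,20,95]],"y":{"j":{"omh":23,"pvv":54,"td":30},"kuo":[73,97]},"zhq":{"ek":[2,22,94,24],"qn":{"e":67,"q":89,"ttu":8},"seo":[6,75,29,77],"v":[41,8,94,74,31]}}
After op 4 (add /y/j/b 25): {"l":{"dh":[84,72],"e":{"c":9,"dd":22,"v":2,"vt":38},"hzk":{"rsf":61,"yiu":85},"l":{"qbv":22,"uc":25,"yg":15}},"lwy":[[94,61,54,44,77],[36,73,90,90],[63,76],[74,27,33],[95,16,74,20,95]],"y":{"j":{"b":25,"omh":23,"pvv":54,"td":30},"kuo":[73,97]},"zhq":{"ek":[2,22,94,24],"qn":{"e":67,"q":89,"ttu":8},"seo":[6,75,29,77],"v":[41,8,94,74,31]}}
After op 5 (add /zhq/seo/2 60): {"l":{"dh":[84,72],"e":{"c":9,"dd":22,"v":2,"vt":38},"hzk":{"rsf":61,"yiu":85},"l":{"qbv":22,"uc":25,"yg":15}},"lwy":[[94,61,54,44,77],[36,73,90,90],[63,76],[74,27,33],[95,16,74,20,95]],"y":{"j":{"b":25,"omh":23,"pvv":54,"td":30},"kuo":[73,97]},"zhq":{"ek":[2,22,94,24],"qn":{"e":67,"q":89,"ttu":8},"seo":[6,75,60,29,77],"v":[41,8,94,74,31]}}
After op 6 (add /l/e/u 10): {"l":{"dh":[84,72],"e":{"c":9,"dd":22,"u":10,"v":2,"vt":38},"hzk":{"rsf":61,"yiu":85},"l":{"qbv":22,"uc":25,"yg":15}},"lwy":[[94,61,54,44,77],[36,73,90,90],[63,76],[74,27,33],[95,16,74,20,95]],"y":{"j":{"b":25,"omh":23,"pvv":54,"td":30},"kuo":[73,97]},"zhq":{"ek":[2,22,94,24],"qn":{"e":67,"q":89,"ttu":8},"seo":[6,75,60,29,77],"v":[41,8,94,74,31]}}
After op 7 (replace /lwy/1/2 10): {"l":{"dh":[84,72],"e":{"c":9,"dd":22,"u":10,"v":2,"vt":38},"hzk":{"rsf":61,"yiu":85},"l":{"qbv":22,"uc":25,"yg":15}},"lwy":[[94,61,54,44,77],[36,73,10,90],[63,76],[74,27,33],[95,16,74,20,95]],"y":{"j":{"b":25,"omh":23,"pvv":54,"td":30},"kuo":[73,97]},"zhq":{"ek":[2,22,94,24],"qn":{"e":67,"q":89,"ttu":8},"seo":[6,75,60,29,77],"v":[41,8,94,74,31]}}
Value at /y/j/b: 25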